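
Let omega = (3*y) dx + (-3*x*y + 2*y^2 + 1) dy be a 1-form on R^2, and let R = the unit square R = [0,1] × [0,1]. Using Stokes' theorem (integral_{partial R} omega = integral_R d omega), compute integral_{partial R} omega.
integral_(partial R) omega = -9/2

Stokes: integral_partial_R omega = integral_R d omega with d omega = (∂Q/∂x - ∂P/∂y) dx ∧ dy.
  ∂Q/∂x = -3*y
  ∂P/∂y = 3
  integrand = ∂Q/∂x - ∂P/∂y = -3*y - 3.
Integrating over R: integral_0^1 integral_0^1 (-3*y - 3) dx dy = -9/2.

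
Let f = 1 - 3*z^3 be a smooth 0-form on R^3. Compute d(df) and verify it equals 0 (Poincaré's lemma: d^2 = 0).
d(df) = 0

Step 1: df = sum_i (∂f/∂x_i) dx_i = (0) dx + (0) dy + (-9*z^2) dz.
Step 2: Apply d again. Using the 1-form formula, the coefficient of dx ∧ dy in d(df) is ∂^2 f/∂x ∂y - ∂^2 f/∂y ∂x = (0) - (0) = 0 (equality of mixed partials for smooth f).
Similarly for dx ∧ dz and dy ∧ dz — all coefficients vanish. So d(df) = 0.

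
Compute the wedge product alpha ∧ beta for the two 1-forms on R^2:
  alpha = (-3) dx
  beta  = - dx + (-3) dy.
alpha ∧ beta = (9) dx ∧ dy

Distribute the wedge, using dx_i ∧ dx_j = -dx_j ∧ dx_i and dx_i ∧ dx_i = 0. For each pair (i, j) with i < j, the coefficient of dx_i ∧ dx_j in alpha ∧ beta is (alpha_i * beta_j - alpha_j * beta_i). Collecting: alpha ∧ beta = (9) dx ∧ dy.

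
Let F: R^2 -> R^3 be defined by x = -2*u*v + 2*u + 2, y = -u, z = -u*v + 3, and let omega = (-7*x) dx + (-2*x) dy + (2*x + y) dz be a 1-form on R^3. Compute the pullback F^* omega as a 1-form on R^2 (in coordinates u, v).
F^* omega = (-24*u*v^2 + 49*u*v - 24*u + 24*v - 24) du + (u*(-24*u*v + 25*u + 24)) dv

Using F^*(f dg) = (f ∘ F) d(g ∘ F), substitute each coordinate x_i by F_i(u, v) in f_i, and replace dx_i by d F_i = (∂F_i/∂u) du + (∂F_i/∂v) dv.
  For the x component: f_1(F) = 14*u*v - 14*u - 14; d F_1 = (2 - 2*v) du + (-2*u) dv
  For the y component: f_2(F) = 4*u*v - 4*u - 4; d F_2 = (-1) du + (0) dv
  For the z component: f_3(F) = -4*u*v + 3*u + 4; d F_3 = (-v) du + (-u) dv
Combining and collecting du, dv coefficients:
  coeff of du: -24*u*v^2 + 49*u*v - 24*u + 24*v - 24
  coeff of dv: u*(-24*u*v + 25*u + 24)
F^* omega = (-24*u*v^2 + 49*u*v - 24*u + 24*v - 24) du + (u*(-24*u*v + 25*u + 24)) dv.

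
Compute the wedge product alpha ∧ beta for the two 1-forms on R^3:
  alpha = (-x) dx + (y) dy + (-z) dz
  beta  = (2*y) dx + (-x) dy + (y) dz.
alpha ∧ beta = (x^2 - 2*y^2) dx ∧ dy + (y*(-x + 2*z)) dx ∧ dz + (-x*z + y^2) dy ∧ dz

Distribute the wedge, using dx_i ∧ dx_j = -dx_j ∧ dx_i and dx_i ∧ dx_i = 0. For each pair (i, j) with i < j, the coefficient of dx_i ∧ dx_j in alpha ∧ beta is (alpha_i * beta_j - alpha_j * beta_i). Collecting: alpha ∧ beta = (x^2 - 2*y^2) dx ∧ dy + (y*(-x + 2*z)) dx ∧ dz + (-x*z + y^2) dy ∧ dz.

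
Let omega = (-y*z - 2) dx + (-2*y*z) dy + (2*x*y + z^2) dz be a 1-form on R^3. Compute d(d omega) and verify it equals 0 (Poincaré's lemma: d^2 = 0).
d(d omega) = 0

Step 1: d omega = sum_{i<j} (∂f_j/∂x_i - ∂f_i/∂x_j) dx_i ∧ dx_j:
  coeff of dx ∧ dy: z
  coeff of dx ∧ dz: 3*y
  coeff of dy ∧ dz: 2*x + 2*y
Step 2: Apply d again to each 2-form coefficient. The only possible 3-form in R^3 is dx ∧ dy ∧ dz, with coefficient
  ∂(coeff of dy∧dz)/∂x - ∂(coeff of dx∧dz)/∂y + ∂(coeff of dx∧dy)/∂z
  = ∂/∂x (2*x + 2*y) - ∂/∂y (3*y) + ∂/∂z (z).
Each of these terms simplifies to sums of mixed partials that cancel in pairs. The result is 0 (by equality of mixed partials for smooth functions — Schwarz / Clairaut).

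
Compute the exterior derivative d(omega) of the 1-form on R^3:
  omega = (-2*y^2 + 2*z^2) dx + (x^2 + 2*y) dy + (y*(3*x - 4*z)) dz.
d(omega) = (2*x + 4*y) dx ∧ dy + (3*y - 4*z) dx ∧ dz + (3*x - 4*z) dy ∧ dz

For a 1-form omega = sum_i f_i dx_i, the exterior derivative is
  d(omega) = sum_{i < j} (∂f_j/∂x_i - ∂f_i/∂x_j) dx_i ∧ dx_j.
  coefficient of dx ∧ dy: ∂f_2/∂x - ∂f_1/∂y = ∂(x^2 + 2*y)/∂x - ∂(-2*y^2 + 2*z^2)/∂y = 2*x + 4*y
  coefficient of dx ∧ dz: ∂f_3/∂x - ∂f_1/∂z = ∂(y*(3*x - 4*z))/∂x - ∂(-2*y^2 + 2*z^2)/∂z = 3*y - 4*z
  coefficient of dy ∧ dz: ∂f_3/∂y - ∂f_2/∂z = ∂(y*(3*x - 4*z))/∂y - ∂(x^2 + 2*y)/∂z = 3*x - 4*z
Assembling: d(omega) = (2*x + 4*y) dx ∧ dy + (3*y - 4*z) dx ∧ dz + (3*x - 4*z) dy ∧ dz.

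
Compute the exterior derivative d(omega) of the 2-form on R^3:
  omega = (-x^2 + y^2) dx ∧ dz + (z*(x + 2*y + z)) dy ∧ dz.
d(omega) = (-2*y + z) dx ∧ dy ∧ dz

For a 2-form omega = sum_{i<j} g_{ij} dx_i ∧ dx_j, the exterior derivative is
  d(omega) = sum_{i<j} d(g_{ij}) ∧ dx_i ∧ dx_j = sum_{i<j, k} (∂g_{ij}/∂x_k) dx_k ∧ dx_i ∧ dx_j.
Expand each term, using dx_k ∧ dx_i ∧ dx_j = sgn(permutation) dx_{(a)} ∧ dx_{(b)} ∧ dx_{(c)} with (a < b < c) sorted:
  d(-x^2 + y^2) includes (∂/∂y)(-x^2 + y^2) dy = (2*y) dy, which multiplied by dx ∧ dz gives (-2*y) dx ∧ dy ∧ dz
  d(z*(x + 2*y + z)) includes (∂/∂x)(z*(x + 2*y + z)) dx = (z) dx, which multiplied by dy ∧ dz gives (z) dx ∧ dy ∧ dz
Collecting like 3-forms: d(omega) = (-2*y + z) dx ∧ dy ∧ dz.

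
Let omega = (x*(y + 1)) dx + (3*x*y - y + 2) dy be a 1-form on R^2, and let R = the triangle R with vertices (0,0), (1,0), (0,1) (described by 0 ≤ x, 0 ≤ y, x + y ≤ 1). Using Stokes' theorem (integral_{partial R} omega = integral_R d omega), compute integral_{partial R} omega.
integral_(partial R) omega = 1/3

Stokes: integral_partial_R omega = integral_R d omega with d omega = (∂Q/∂x - ∂P/∂y) dx ∧ dy.
  ∂Q/∂x = 3*y
  ∂P/∂y = x
  integrand = ∂Q/∂x - ∂P/∂y = -x + 3*y.
Integrating over R: integral_0^1 integral_0^{1-x} (-x + 3*y) dy dx = 1/3.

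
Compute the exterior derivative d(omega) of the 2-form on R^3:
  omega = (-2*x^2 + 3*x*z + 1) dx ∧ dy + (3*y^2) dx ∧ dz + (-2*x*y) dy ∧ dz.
d(omega) = (3*x - 8*y) dx ∧ dy ∧ dz

For a 2-form omega = sum_{i<j} g_{ij} dx_i ∧ dx_j, the exterior derivative is
  d(omega) = sum_{i<j} d(g_{ij}) ∧ dx_i ∧ dx_j = sum_{i<j, k} (∂g_{ij}/∂x_k) dx_k ∧ dx_i ∧ dx_j.
Expand each term, using dx_k ∧ dx_i ∧ dx_j = sgn(permutation) dx_{(a)} ∧ dx_{(b)} ∧ dx_{(c)} with (a < b < c) sorted:
  d(-2*x^2 + 3*x*z + 1) includes (∂/∂z)(-2*x^2 + 3*x*z + 1) dz = (3*x) dz, which multiplied by dx ∧ dy gives (3*x) dx ∧ dy ∧ dz
  d(3*y^2) includes (∂/∂y)(3*y^2) dy = (6*y) dy, which multiplied by dx ∧ dz gives (-6*y) dx ∧ dy ∧ dz
  d(-2*x*y) includes (∂/∂x)(-2*x*y) dx = (-2*y) dx, which multiplied by dy ∧ dz gives (-2*y) dx ∧ dy ∧ dz
Collecting like 3-forms: d(omega) = (3*x - 8*y) dx ∧ dy ∧ dz.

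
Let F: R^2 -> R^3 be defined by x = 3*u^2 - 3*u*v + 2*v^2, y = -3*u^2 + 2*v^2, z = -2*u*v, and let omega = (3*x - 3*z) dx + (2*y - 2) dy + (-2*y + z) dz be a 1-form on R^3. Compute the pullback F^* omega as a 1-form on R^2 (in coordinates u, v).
F^* omega = (90*u^3 - 57*u^2*v + 25*u*v^2 + 12*u - 10*v^3) du + (-39*u^3 + 25*u^2*v - 22*u*v^2 + 40*v^3 - 8*v) dv

Using F^*(f dg) = (f ∘ F) d(g ∘ F), substitute each coordinate x_i by F_i(u, v) in f_i, and replace dx_i by d F_i = (∂F_i/∂u) du + (∂F_i/∂v) dv.
  For the x component: f_1(F) = 9*u^2 - 3*u*v + 6*v^2; d F_1 = (6*u - 3*v) du + (-3*u + 4*v) dv
  For the y component: f_2(F) = -6*u^2 + 4*v^2 - 2; d F_2 = (-6*u) du + (4*v) dv
  For the z component: f_3(F) = 6*u^2 - 2*u*v - 4*v^2; d F_3 = (-2*v) du + (-2*u) dv
Combining and collecting du, dv coefficients:
  coeff of du: 90*u^3 - 57*u^2*v + 25*u*v^2 + 12*u - 10*v^3
  coeff of dv: -39*u^3 + 25*u^2*v - 22*u*v^2 + 40*v^3 - 8*v
F^* omega = (90*u^3 - 57*u^2*v + 25*u*v^2 + 12*u - 10*v^3) du + (-39*u^3 + 25*u^2*v - 22*u*v^2 + 40*v^3 - 8*v) dv.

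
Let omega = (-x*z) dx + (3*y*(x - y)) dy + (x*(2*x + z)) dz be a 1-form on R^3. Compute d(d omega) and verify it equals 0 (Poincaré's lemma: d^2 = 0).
d(d omega) = 0

Step 1: d omega = sum_{i<j} (∂f_j/∂x_i - ∂f_i/∂x_j) dx_i ∧ dx_j:
  coeff of dx ∧ dy: 3*y
  coeff of dx ∧ dz: 5*x + z
  coeff of dy ∧ dz: 0
Step 2: Apply d again to each 2-form coefficient. The only possible 3-form in R^3 is dx ∧ dy ∧ dz, with coefficient
  ∂(coeff of dy∧dz)/∂x - ∂(coeff of dx∧dz)/∂y + ∂(coeff of dx∧dy)/∂z
  = ∂/∂x (0) - ∂/∂y (5*x + z) + ∂/∂z (3*y).
Each of these terms simplifies to sums of mixed partials that cancel in pairs. The result is 0 (by equality of mixed partials for smooth functions — Schwarz / Clairaut).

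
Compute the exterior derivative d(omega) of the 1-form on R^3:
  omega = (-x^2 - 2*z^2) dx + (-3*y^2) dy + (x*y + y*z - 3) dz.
d(omega) = (y + 4*z) dx ∧ dz + (x + z) dy ∧ dz

For a 1-form omega = sum_i f_i dx_i, the exterior derivative is
  d(omega) = sum_{i < j} (∂f_j/∂x_i - ∂f_i/∂x_j) dx_i ∧ dx_j.
  coefficient of dx ∧ dz: ∂f_3/∂x - ∂f_1/∂z = ∂(x*y + y*z - 3)/∂x - ∂(-x^2 - 2*z^2)/∂z = y + 4*z
  coefficient of dy ∧ dz: ∂f_3/∂y - ∂f_2/∂z = ∂(x*y + y*z - 3)/∂y - ∂(-3*y^2)/∂z = x + z
Assembling: d(omega) = (y + 4*z) dx ∧ dz + (x + z) dy ∧ dz.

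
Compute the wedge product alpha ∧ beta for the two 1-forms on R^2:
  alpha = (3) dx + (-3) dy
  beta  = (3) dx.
alpha ∧ beta = (9) dx ∧ dy

Distribute the wedge, using dx_i ∧ dx_j = -dx_j ∧ dx_i and dx_i ∧ dx_i = 0. For each pair (i, j) with i < j, the coefficient of dx_i ∧ dx_j in alpha ∧ beta is (alpha_i * beta_j - alpha_j * beta_i). Collecting: alpha ∧ beta = (9) dx ∧ dy.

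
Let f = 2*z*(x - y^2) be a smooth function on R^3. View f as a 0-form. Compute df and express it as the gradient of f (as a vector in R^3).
df = (2*z) dx + (-4*y*z) dy + (2*x - 2*y^2) dz; grad f = (2*z, -4*y*z, 2*x - 2*y^2)

For a 0-form f, d f = (∂f/∂x) dx + (∂f/∂y) dy + (∂f/∂z) dz. The components of the vector representation are exactly the entries of grad f in Cartesian coordinates:
  ∂f/∂x = 2*z
  ∂f/∂y = -4*y*z
  ∂f/∂z = 2*x - 2*y^2.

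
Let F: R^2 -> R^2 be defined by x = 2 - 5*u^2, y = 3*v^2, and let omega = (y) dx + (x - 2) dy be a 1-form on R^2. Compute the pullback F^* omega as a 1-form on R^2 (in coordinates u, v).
F^* omega = (-30*u*v^2) du + (-30*u^2*v) dv

Using F^*(f dg) = (f ∘ F) d(g ∘ F), substitute each coordinate x_i by F_i(u, v) in f_i, and replace dx_i by d F_i = (∂F_i/∂u) du + (∂F_i/∂v) dv.
  For the x component: f_1(F) = 3*v^2; d F_1 = (-10*u) du + (0) dv
  For the y component: f_2(F) = -5*u^2; d F_2 = (0) du + (6*v) dv
Combining and collecting du, dv coefficients:
  coeff of du: -30*u*v^2
  coeff of dv: -30*u^2*v
F^* omega = (-30*u*v^2) du + (-30*u^2*v) dv.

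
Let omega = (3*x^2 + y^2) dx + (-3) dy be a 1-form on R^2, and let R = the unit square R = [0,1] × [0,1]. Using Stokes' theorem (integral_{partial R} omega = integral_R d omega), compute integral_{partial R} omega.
integral_(partial R) omega = -1

Stokes: integral_partial_R omega = integral_R d omega with d omega = (∂Q/∂x - ∂P/∂y) dx ∧ dy.
  ∂Q/∂x = 0
  ∂P/∂y = 2*y
  integrand = ∂Q/∂x - ∂P/∂y = -2*y.
Integrating over R: integral_0^1 integral_0^1 (-2*y) dx dy = -1.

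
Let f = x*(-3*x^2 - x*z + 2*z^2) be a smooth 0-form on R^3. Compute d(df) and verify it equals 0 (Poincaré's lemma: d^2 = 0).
d(df) = 0

Step 1: df = sum_i (∂f/∂x_i) dx_i = (-9*x^2 - 2*x*z + 2*z^2) dx + (0) dy + (x*(-x + 4*z)) dz.
Step 2: Apply d again. Using the 1-form formula, the coefficient of dx ∧ dy in d(df) is ∂^2 f/∂x ∂y - ∂^2 f/∂y ∂x = (0) - (0) = 0 (equality of mixed partials for smooth f).
Similarly for dx ∧ dz and dy ∧ dz — all coefficients vanish. So d(df) = 0.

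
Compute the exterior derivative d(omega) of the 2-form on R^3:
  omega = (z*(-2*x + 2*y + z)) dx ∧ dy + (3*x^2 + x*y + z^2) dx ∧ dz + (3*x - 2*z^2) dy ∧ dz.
d(omega) = (-3*x + 2*y + 2*z + 3) dx ∧ dy ∧ dz

For a 2-form omega = sum_{i<j} g_{ij} dx_i ∧ dx_j, the exterior derivative is
  d(omega) = sum_{i<j} d(g_{ij}) ∧ dx_i ∧ dx_j = sum_{i<j, k} (∂g_{ij}/∂x_k) dx_k ∧ dx_i ∧ dx_j.
Expand each term, using dx_k ∧ dx_i ∧ dx_j = sgn(permutation) dx_{(a)} ∧ dx_{(b)} ∧ dx_{(c)} with (a < b < c) sorted:
  d(z*(-2*x + 2*y + z)) includes (∂/∂z)(z*(-2*x + 2*y + z)) dz = (-2*x + 2*y + 2*z) dz, which multiplied by dx ∧ dy gives (-2*x + 2*y + 2*z) dx ∧ dy ∧ dz
  d(3*x^2 + x*y + z^2) includes (∂/∂y)(3*x^2 + x*y + z^2) dy = (x) dy, which multiplied by dx ∧ dz gives (-x) dx ∧ dy ∧ dz
  d(3*x - 2*z^2) includes (∂/∂x)(3*x - 2*z^2) dx = (3) dx, which multiplied by dy ∧ dz gives (3) dx ∧ dy ∧ dz
Collecting like 3-forms: d(omega) = (-3*x + 2*y + 2*z + 3) dx ∧ dy ∧ dz.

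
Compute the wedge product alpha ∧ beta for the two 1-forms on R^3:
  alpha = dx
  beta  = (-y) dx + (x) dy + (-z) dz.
alpha ∧ beta = (x) dx ∧ dy + (-z) dx ∧ dz

Distribute the wedge, using dx_i ∧ dx_j = -dx_j ∧ dx_i and dx_i ∧ dx_i = 0. For each pair (i, j) with i < j, the coefficient of dx_i ∧ dx_j in alpha ∧ beta is (alpha_i * beta_j - alpha_j * beta_i). Collecting: alpha ∧ beta = (x) dx ∧ dy + (-z) dx ∧ dz.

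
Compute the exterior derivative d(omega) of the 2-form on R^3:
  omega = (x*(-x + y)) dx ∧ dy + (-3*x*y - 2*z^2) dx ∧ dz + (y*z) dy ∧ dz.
d(omega) = (3*x) dx ∧ dy ∧ dz

For a 2-form omega = sum_{i<j} g_{ij} dx_i ∧ dx_j, the exterior derivative is
  d(omega) = sum_{i<j} d(g_{ij}) ∧ dx_i ∧ dx_j = sum_{i<j, k} (∂g_{ij}/∂x_k) dx_k ∧ dx_i ∧ dx_j.
Expand each term, using dx_k ∧ dx_i ∧ dx_j = sgn(permutation) dx_{(a)} ∧ dx_{(b)} ∧ dx_{(c)} with (a < b < c) sorted:
  d(-3*x*y - 2*z^2) includes (∂/∂y)(-3*x*y - 2*z^2) dy = (-3*x) dy, which multiplied by dx ∧ dz gives (3*x) dx ∧ dy ∧ dz
Collecting like 3-forms: d(omega) = (3*x) dx ∧ dy ∧ dz.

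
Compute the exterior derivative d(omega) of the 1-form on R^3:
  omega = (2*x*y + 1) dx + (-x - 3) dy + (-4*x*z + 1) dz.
d(omega) = (-2*x - 1) dx ∧ dy + (-4*z) dx ∧ dz

For a 1-form omega = sum_i f_i dx_i, the exterior derivative is
  d(omega) = sum_{i < j} (∂f_j/∂x_i - ∂f_i/∂x_j) dx_i ∧ dx_j.
  coefficient of dx ∧ dy: ∂f_2/∂x - ∂f_1/∂y = ∂(-x - 3)/∂x - ∂(2*x*y + 1)/∂y = -2*x - 1
  coefficient of dx ∧ dz: ∂f_3/∂x - ∂f_1/∂z = ∂(-4*x*z + 1)/∂x - ∂(2*x*y + 1)/∂z = -4*z
Assembling: d(omega) = (-2*x - 1) dx ∧ dy + (-4*z) dx ∧ dz.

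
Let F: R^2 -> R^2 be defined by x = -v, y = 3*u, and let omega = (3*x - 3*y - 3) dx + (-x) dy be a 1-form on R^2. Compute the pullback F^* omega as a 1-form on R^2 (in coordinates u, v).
F^* omega = (3*v) du + (9*u + 3*v + 3) dv

Using F^*(f dg) = (f ∘ F) d(g ∘ F), substitute each coordinate x_i by F_i(u, v) in f_i, and replace dx_i by d F_i = (∂F_i/∂u) du + (∂F_i/∂v) dv.
  For the x component: f_1(F) = -9*u - 3*v - 3; d F_1 = (0) du + (-1) dv
  For the y component: f_2(F) = v; d F_2 = (3) du + (0) dv
Combining and collecting du, dv coefficients:
  coeff of du: 3*v
  coeff of dv: 9*u + 3*v + 3
F^* omega = (3*v) du + (9*u + 3*v + 3) dv.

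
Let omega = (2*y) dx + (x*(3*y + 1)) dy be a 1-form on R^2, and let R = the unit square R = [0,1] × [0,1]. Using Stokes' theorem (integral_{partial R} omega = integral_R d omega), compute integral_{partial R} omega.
integral_(partial R) omega = 1/2

Stokes: integral_partial_R omega = integral_R d omega with d omega = (∂Q/∂x - ∂P/∂y) dx ∧ dy.
  ∂Q/∂x = 3*y + 1
  ∂P/∂y = 2
  integrand = ∂Q/∂x - ∂P/∂y = 3*y - 1.
Integrating over R: integral_0^1 integral_0^1 (3*y - 1) dx dy = 1/2.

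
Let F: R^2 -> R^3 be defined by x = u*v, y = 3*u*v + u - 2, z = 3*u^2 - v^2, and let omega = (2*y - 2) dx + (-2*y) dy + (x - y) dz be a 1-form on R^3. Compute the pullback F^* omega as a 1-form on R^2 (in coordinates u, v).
F^* omega = (-12*u^2*v - 6*u^2 - 12*u*v^2 - 10*u*v + 10*u + 6*v + 4) du + (-12*u^2*v - 4*u^2 + 4*u*v^2 + 2*u*v + 6*u - 4*v) dv

Using F^*(f dg) = (f ∘ F) d(g ∘ F), substitute each coordinate x_i by F_i(u, v) in f_i, and replace dx_i by d F_i = (∂F_i/∂u) du + (∂F_i/∂v) dv.
  For the x component: f_1(F) = 6*u*v + 2*u - 6; d F_1 = (v) du + (u) dv
  For the y component: f_2(F) = -6*u*v - 2*u + 4; d F_2 = (3*v + 1) du + (3*u) dv
  For the z component: f_3(F) = -2*u*v - u + 2; d F_3 = (6*u) du + (-2*v) dv
Combining and collecting du, dv coefficients:
  coeff of du: -12*u^2*v - 6*u^2 - 12*u*v^2 - 10*u*v + 10*u + 6*v + 4
  coeff of dv: -12*u^2*v - 4*u^2 + 4*u*v^2 + 2*u*v + 6*u - 4*v
F^* omega = (-12*u^2*v - 6*u^2 - 12*u*v^2 - 10*u*v + 10*u + 6*v + 4) du + (-12*u^2*v - 4*u^2 + 4*u*v^2 + 2*u*v + 6*u - 4*v) dv.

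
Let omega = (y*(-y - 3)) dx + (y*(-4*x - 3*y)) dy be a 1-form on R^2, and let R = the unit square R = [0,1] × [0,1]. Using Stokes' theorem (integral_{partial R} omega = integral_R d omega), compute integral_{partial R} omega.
integral_(partial R) omega = 2

Stokes: integral_partial_R omega = integral_R d omega with d omega = (∂Q/∂x - ∂P/∂y) dx ∧ dy.
  ∂Q/∂x = -4*y
  ∂P/∂y = -2*y - 3
  integrand = ∂Q/∂x - ∂P/∂y = 3 - 2*y.
Integrating over R: integral_0^1 integral_0^1 (3 - 2*y) dx dy = 2.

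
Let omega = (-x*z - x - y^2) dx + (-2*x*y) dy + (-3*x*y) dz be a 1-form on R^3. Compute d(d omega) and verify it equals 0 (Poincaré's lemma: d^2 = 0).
d(d omega) = 0

Step 1: d omega = sum_{i<j} (∂f_j/∂x_i - ∂f_i/∂x_j) dx_i ∧ dx_j:
  coeff of dx ∧ dy: 0
  coeff of dx ∧ dz: x - 3*y
  coeff of dy ∧ dz: -3*x
Step 2: Apply d again to each 2-form coefficient. The only possible 3-form in R^3 is dx ∧ dy ∧ dz, with coefficient
  ∂(coeff of dy∧dz)/∂x - ∂(coeff of dx∧dz)/∂y + ∂(coeff of dx∧dy)/∂z
  = ∂/∂x (-3*x) - ∂/∂y (x - 3*y) + ∂/∂z (0).
Each of these terms simplifies to sums of mixed partials that cancel in pairs. The result is 0 (by equality of mixed partials for smooth functions — Schwarz / Clairaut).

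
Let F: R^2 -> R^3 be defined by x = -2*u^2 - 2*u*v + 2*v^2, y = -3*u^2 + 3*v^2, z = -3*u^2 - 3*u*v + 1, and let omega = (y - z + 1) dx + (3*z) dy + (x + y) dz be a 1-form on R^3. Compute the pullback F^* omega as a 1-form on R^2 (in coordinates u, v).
F^* omega = (84*u^3 + 69*u^2*v - 42*u*v^2 - 18*u - 21*v^3) du + (15*u^3 - 54*u^2*v - 63*u*v^2 + 12*v^3 + 18*v) dv

Using F^*(f dg) = (f ∘ F) d(g ∘ F), substitute each coordinate x_i by F_i(u, v) in f_i, and replace dx_i by d F_i = (∂F_i/∂u) du + (∂F_i/∂v) dv.
  For the x component: f_1(F) = 3*v*(u + v); d F_1 = (-4*u - 2*v) du + (-2*u + 4*v) dv
  For the y component: f_2(F) = -9*u^2 - 9*u*v + 3; d F_2 = (-6*u) du + (6*v) dv
  For the z component: f_3(F) = -5*u^2 - 2*u*v + 5*v^2; d F_3 = (-6*u - 3*v) du + (-3*u) dv
Combining and collecting du, dv coefficients:
  coeff of du: 84*u^3 + 69*u^2*v - 42*u*v^2 - 18*u - 21*v^3
  coeff of dv: 15*u^3 - 54*u^2*v - 63*u*v^2 + 12*v^3 + 18*v
F^* omega = (84*u^3 + 69*u^2*v - 42*u*v^2 - 18*u - 21*v^3) du + (15*u^3 - 54*u^2*v - 63*u*v^2 + 12*v^3 + 18*v) dv.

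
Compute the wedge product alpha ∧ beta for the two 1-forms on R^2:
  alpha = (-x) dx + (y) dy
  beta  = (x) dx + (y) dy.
alpha ∧ beta = (-2*x*y) dx ∧ dy

Distribute the wedge, using dx_i ∧ dx_j = -dx_j ∧ dx_i and dx_i ∧ dx_i = 0. For each pair (i, j) with i < j, the coefficient of dx_i ∧ dx_j in alpha ∧ beta is (alpha_i * beta_j - alpha_j * beta_i). Collecting: alpha ∧ beta = (-2*x*y) dx ∧ dy.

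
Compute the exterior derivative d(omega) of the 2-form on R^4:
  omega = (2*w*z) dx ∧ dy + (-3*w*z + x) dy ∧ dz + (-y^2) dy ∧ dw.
d(omega) = (2*w + 1) dx ∧ dy ∧ dz + (2*z) dx ∧ dy ∧ dw + (-3*z) dy ∧ dz ∧ dw

For a 2-form omega = sum_{i<j} g_{ij} dx_i ∧ dx_j, the exterior derivative is
  d(omega) = sum_{i<j} d(g_{ij}) ∧ dx_i ∧ dx_j = sum_{i<j, k} (∂g_{ij}/∂x_k) dx_k ∧ dx_i ∧ dx_j.
Expand each term, using dx_k ∧ dx_i ∧ dx_j = sgn(permutation) dx_{(a)} ∧ dx_{(b)} ∧ dx_{(c)} with (a < b < c) sorted:
  d(2*w*z) includes (∂/∂z)(2*w*z) dz = (2*w) dz, which multiplied by dx ∧ dy gives (2*w) dx ∧ dy ∧ dz
  d(2*w*z) includes (∂/∂w)(2*w*z) dw = (2*z) dw, which multiplied by dx ∧ dy gives (2*z) dx ∧ dy ∧ dw
  d(-3*w*z + x) includes (∂/∂x)(-3*w*z + x) dx = (1) dx, which multiplied by dy ∧ dz gives (1) dx ∧ dy ∧ dz
  d(-3*w*z + x) includes (∂/∂w)(-3*w*z + x) dw = (-3*z) dw, which multiplied by dy ∧ dz gives (-3*z) dy ∧ dz ∧ dw
Collecting like 3-forms: d(omega) = (2*w + 1) dx ∧ dy ∧ dz + (2*z) dx ∧ dy ∧ dw + (-3*z) dy ∧ dz ∧ dw.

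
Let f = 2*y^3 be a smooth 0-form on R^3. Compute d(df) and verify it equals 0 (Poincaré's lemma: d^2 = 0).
d(df) = 0

Step 1: df = sum_i (∂f/∂x_i) dx_i = (0) dx + (6*y^2) dy + (0) dz.
Step 2: Apply d again. Using the 1-form formula, the coefficient of dx ∧ dy in d(df) is ∂^2 f/∂x ∂y - ∂^2 f/∂y ∂x = (0) - (0) = 0 (equality of mixed partials for smooth f).
Similarly for dx ∧ dz and dy ∧ dz — all coefficients vanish. So d(df) = 0.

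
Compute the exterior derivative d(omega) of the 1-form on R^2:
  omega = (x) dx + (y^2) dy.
d(omega) = 0

For a 1-form omega = sum_i f_i dx_i, the exterior derivative is
  d(omega) = sum_{i < j} (∂f_j/∂x_i - ∂f_i/∂x_j) dx_i ∧ dx_j.

Assembling: d(omega) = 0.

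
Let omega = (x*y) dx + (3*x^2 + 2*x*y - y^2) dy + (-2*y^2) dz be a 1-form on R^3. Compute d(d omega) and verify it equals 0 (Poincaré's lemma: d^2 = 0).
d(d omega) = 0

Step 1: d omega = sum_{i<j} (∂f_j/∂x_i - ∂f_i/∂x_j) dx_i ∧ dx_j:
  coeff of dx ∧ dy: 5*x + 2*y
  coeff of dx ∧ dz: 0
  coeff of dy ∧ dz: -4*y
Step 2: Apply d again to each 2-form coefficient. The only possible 3-form in R^3 is dx ∧ dy ∧ dz, with coefficient
  ∂(coeff of dy∧dz)/∂x - ∂(coeff of dx∧dz)/∂y + ∂(coeff of dx∧dy)/∂z
  = ∂/∂x (-4*y) - ∂/∂y (0) + ∂/∂z (5*x + 2*y).
Each of these terms simplifies to sums of mixed partials that cancel in pairs. The result is 0 (by equality of mixed partials for smooth functions — Schwarz / Clairaut).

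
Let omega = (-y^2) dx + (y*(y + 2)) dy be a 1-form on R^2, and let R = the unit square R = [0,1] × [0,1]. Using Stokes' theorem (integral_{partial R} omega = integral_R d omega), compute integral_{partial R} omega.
integral_(partial R) omega = 1

Stokes: integral_partial_R omega = integral_R d omega with d omega = (∂Q/∂x - ∂P/∂y) dx ∧ dy.
  ∂Q/∂x = 0
  ∂P/∂y = -2*y
  integrand = ∂Q/∂x - ∂P/∂y = 2*y.
Integrating over R: integral_0^1 integral_0^1 (2*y) dx dy = 1.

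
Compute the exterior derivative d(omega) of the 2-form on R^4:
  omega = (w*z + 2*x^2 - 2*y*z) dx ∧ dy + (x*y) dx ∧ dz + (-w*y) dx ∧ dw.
d(omega) = (w - x - 2*y) dx ∧ dy ∧ dz + (w + z) dx ∧ dy ∧ dw

For a 2-form omega = sum_{i<j} g_{ij} dx_i ∧ dx_j, the exterior derivative is
  d(omega) = sum_{i<j} d(g_{ij}) ∧ dx_i ∧ dx_j = sum_{i<j, k} (∂g_{ij}/∂x_k) dx_k ∧ dx_i ∧ dx_j.
Expand each term, using dx_k ∧ dx_i ∧ dx_j = sgn(permutation) dx_{(a)} ∧ dx_{(b)} ∧ dx_{(c)} with (a < b < c) sorted:
  d(w*z + 2*x^2 - 2*y*z) includes (∂/∂z)(w*z + 2*x^2 - 2*y*z) dz = (w - 2*y) dz, which multiplied by dx ∧ dy gives (w - 2*y) dx ∧ dy ∧ dz
  d(w*z + 2*x^2 - 2*y*z) includes (∂/∂w)(w*z + 2*x^2 - 2*y*z) dw = (z) dw, which multiplied by dx ∧ dy gives (z) dx ∧ dy ∧ dw
  d(x*y) includes (∂/∂y)(x*y) dy = (x) dy, which multiplied by dx ∧ dz gives (-x) dx ∧ dy ∧ dz
  d(-w*y) includes (∂/∂y)(-w*y) dy = (-w) dy, which multiplied by dx ∧ dw gives (w) dx ∧ dy ∧ dw
Collecting like 3-forms: d(omega) = (w - x - 2*y) dx ∧ dy ∧ dz + (w + z) dx ∧ dy ∧ dw.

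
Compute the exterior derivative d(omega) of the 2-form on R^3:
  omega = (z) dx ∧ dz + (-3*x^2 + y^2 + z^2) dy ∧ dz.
d(omega) = (-6*x) dx ∧ dy ∧ dz

For a 2-form omega = sum_{i<j} g_{ij} dx_i ∧ dx_j, the exterior derivative is
  d(omega) = sum_{i<j} d(g_{ij}) ∧ dx_i ∧ dx_j = sum_{i<j, k} (∂g_{ij}/∂x_k) dx_k ∧ dx_i ∧ dx_j.
Expand each term, using dx_k ∧ dx_i ∧ dx_j = sgn(permutation) dx_{(a)} ∧ dx_{(b)} ∧ dx_{(c)} with (a < b < c) sorted:
  d(-3*x^2 + y^2 + z^2) includes (∂/∂x)(-3*x^2 + y^2 + z^2) dx = (-6*x) dx, which multiplied by dy ∧ dz gives (-6*x) dx ∧ dy ∧ dz
Collecting like 3-forms: d(omega) = (-6*x) dx ∧ dy ∧ dz.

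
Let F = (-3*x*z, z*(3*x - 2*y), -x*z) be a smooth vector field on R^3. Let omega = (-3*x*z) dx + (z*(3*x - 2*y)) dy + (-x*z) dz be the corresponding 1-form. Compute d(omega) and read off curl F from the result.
d(omega) = (-3*x + 2*y) dy ∧ dz + (-3*x + z) dz ∧ dx + (3*z) dx ∧ dy; curl F = (-3*x + 2*y, -3*x + z, 3*z)

d omega = sum_{i<j} (∂f_j/∂x_i - ∂f_i/∂x_j) dx_i ∧ dx_j. Under the identification (dy ∧ dz, dz ∧ dx, dx ∧ dy) ↔ (e_x, e_y, e_z), the coefficients are exactly the components of curl F. Compute:
  ∂R/∂y - ∂Q/∂z = (0) - (3*x - 2*y) = -3*x + 2*y
  ∂P/∂z - ∂R/∂x = (-3*x) - (-z) = -3*x + z
  ∂Q/∂x - ∂P/∂y = (3*z) - (0) = 3*z.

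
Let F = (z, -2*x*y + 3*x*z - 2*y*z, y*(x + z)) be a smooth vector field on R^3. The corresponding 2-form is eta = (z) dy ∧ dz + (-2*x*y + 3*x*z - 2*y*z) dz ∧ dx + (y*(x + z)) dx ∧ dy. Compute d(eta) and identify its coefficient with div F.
d(eta) = (-2*x + y - 2*z) dx ∧ dy ∧ dz; div F = -2*x + y - 2*z

For a 2-form in R^3 of the form above, applying d gives a 3-form with coefficient ∂P/∂x + ∂Q/∂y + ∂R/∂z:
  ∂P/∂x = 0
  ∂Q/∂y = -2*x - 2*z
  ∂R/∂z = y
Sum = -2*x + y - 2*z, which is exactly div F.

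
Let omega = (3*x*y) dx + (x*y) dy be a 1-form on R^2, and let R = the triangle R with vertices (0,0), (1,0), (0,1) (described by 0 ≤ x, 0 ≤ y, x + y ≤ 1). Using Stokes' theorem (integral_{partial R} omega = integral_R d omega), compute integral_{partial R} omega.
integral_(partial R) omega = -1/3

Stokes: integral_partial_R omega = integral_R d omega with d omega = (∂Q/∂x - ∂P/∂y) dx ∧ dy.
  ∂Q/∂x = y
  ∂P/∂y = 3*x
  integrand = ∂Q/∂x - ∂P/∂y = -3*x + y.
Integrating over R: integral_0^1 integral_0^{1-x} (-3*x + y) dy dx = -1/3.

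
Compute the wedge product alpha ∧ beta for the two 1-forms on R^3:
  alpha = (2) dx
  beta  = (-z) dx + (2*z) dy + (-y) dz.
alpha ∧ beta = (4*z) dx ∧ dy + (-2*y) dx ∧ dz

Distribute the wedge, using dx_i ∧ dx_j = -dx_j ∧ dx_i and dx_i ∧ dx_i = 0. For each pair (i, j) with i < j, the coefficient of dx_i ∧ dx_j in alpha ∧ beta is (alpha_i * beta_j - alpha_j * beta_i). Collecting: alpha ∧ beta = (4*z) dx ∧ dy + (-2*y) dx ∧ dz.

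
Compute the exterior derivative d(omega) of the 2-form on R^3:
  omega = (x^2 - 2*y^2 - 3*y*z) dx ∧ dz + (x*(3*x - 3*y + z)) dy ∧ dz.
d(omega) = (6*x + y + 4*z) dx ∧ dy ∧ dz

For a 2-form omega = sum_{i<j} g_{ij} dx_i ∧ dx_j, the exterior derivative is
  d(omega) = sum_{i<j} d(g_{ij}) ∧ dx_i ∧ dx_j = sum_{i<j, k} (∂g_{ij}/∂x_k) dx_k ∧ dx_i ∧ dx_j.
Expand each term, using dx_k ∧ dx_i ∧ dx_j = sgn(permutation) dx_{(a)} ∧ dx_{(b)} ∧ dx_{(c)} with (a < b < c) sorted:
  d(x^2 - 2*y^2 - 3*y*z) includes (∂/∂y)(x^2 - 2*y^2 - 3*y*z) dy = (-4*y - 3*z) dy, which multiplied by dx ∧ dz gives (4*y + 3*z) dx ∧ dy ∧ dz
  d(x*(3*x - 3*y + z)) includes (∂/∂x)(x*(3*x - 3*y + z)) dx = (6*x - 3*y + z) dx, which multiplied by dy ∧ dz gives (6*x - 3*y + z) dx ∧ dy ∧ dz
Collecting like 3-forms: d(omega) = (6*x + y + 4*z) dx ∧ dy ∧ dz.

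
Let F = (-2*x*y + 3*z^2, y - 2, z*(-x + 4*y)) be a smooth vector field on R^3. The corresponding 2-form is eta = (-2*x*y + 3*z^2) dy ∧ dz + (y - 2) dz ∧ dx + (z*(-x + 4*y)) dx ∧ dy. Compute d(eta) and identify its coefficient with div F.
d(eta) = (-x + 2*y + 1) dx ∧ dy ∧ dz; div F = -x + 2*y + 1

For a 2-form in R^3 of the form above, applying d gives a 3-form with coefficient ∂P/∂x + ∂Q/∂y + ∂R/∂z:
  ∂P/∂x = -2*y
  ∂Q/∂y = 1
  ∂R/∂z = -x + 4*y
Sum = -x + 2*y + 1, which is exactly div F.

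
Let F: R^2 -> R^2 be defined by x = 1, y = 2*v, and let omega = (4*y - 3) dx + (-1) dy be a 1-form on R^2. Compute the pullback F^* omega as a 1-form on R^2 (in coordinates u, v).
F^* omega = (-2) dv

Using F^*(f dg) = (f ∘ F) d(g ∘ F), substitute each coordinate x_i by F_i(u, v) in f_i, and replace dx_i by d F_i = (∂F_i/∂u) du + (∂F_i/∂v) dv.
  For the x component: f_1(F) = 8*v - 3; d F_1 = (0) du + (0) dv
  For the y component: f_2(F) = -1; d F_2 = (0) du + (2) dv
Combining and collecting du, dv coefficients:
  coeff of du: 0
  coeff of dv: -2
F^* omega = (-2) dv.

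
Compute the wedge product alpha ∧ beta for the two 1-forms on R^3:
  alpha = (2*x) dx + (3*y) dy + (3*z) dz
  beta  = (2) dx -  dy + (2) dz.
alpha ∧ beta = (-2*x - 6*y) dx ∧ dy + (4*x - 6*z) dx ∧ dz + (6*y + 3*z) dy ∧ dz

Distribute the wedge, using dx_i ∧ dx_j = -dx_j ∧ dx_i and dx_i ∧ dx_i = 0. For each pair (i, j) with i < j, the coefficient of dx_i ∧ dx_j in alpha ∧ beta is (alpha_i * beta_j - alpha_j * beta_i). Collecting: alpha ∧ beta = (-2*x - 6*y) dx ∧ dy + (4*x - 6*z) dx ∧ dz + (6*y + 3*z) dy ∧ dz.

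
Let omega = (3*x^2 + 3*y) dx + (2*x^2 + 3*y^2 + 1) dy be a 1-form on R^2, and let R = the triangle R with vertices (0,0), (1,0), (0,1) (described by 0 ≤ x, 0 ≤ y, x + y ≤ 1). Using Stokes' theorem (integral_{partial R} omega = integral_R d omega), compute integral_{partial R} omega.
integral_(partial R) omega = -5/6

Stokes: integral_partial_R omega = integral_R d omega with d omega = (∂Q/∂x - ∂P/∂y) dx ∧ dy.
  ∂Q/∂x = 4*x
  ∂P/∂y = 3
  integrand = ∂Q/∂x - ∂P/∂y = 4*x - 3.
Integrating over R: integral_0^1 integral_0^{1-x} (4*x - 3) dy dx = -5/6.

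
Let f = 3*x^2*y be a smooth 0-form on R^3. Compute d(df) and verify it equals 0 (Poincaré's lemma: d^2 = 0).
d(df) = 0

Step 1: df = sum_i (∂f/∂x_i) dx_i = (6*x*y) dx + (3*x^2) dy + (0) dz.
Step 2: Apply d again. Using the 1-form formula, the coefficient of dx ∧ dy in d(df) is ∂^2 f/∂x ∂y - ∂^2 f/∂y ∂x = (6*x) - (6*x) = 0 (equality of mixed partials for smooth f).
Similarly for dx ∧ dz and dy ∧ dz — all coefficients vanish. So d(df) = 0.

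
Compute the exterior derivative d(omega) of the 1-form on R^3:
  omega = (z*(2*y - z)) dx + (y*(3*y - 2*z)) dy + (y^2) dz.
d(omega) = (-2*z) dx ∧ dy + (-2*y + 2*z) dx ∧ dz + (4*y) dy ∧ dz

For a 1-form omega = sum_i f_i dx_i, the exterior derivative is
  d(omega) = sum_{i < j} (∂f_j/∂x_i - ∂f_i/∂x_j) dx_i ∧ dx_j.
  coefficient of dx ∧ dy: ∂f_2/∂x - ∂f_1/∂y = ∂(y*(3*y - 2*z))/∂x - ∂(z*(2*y - z))/∂y = -2*z
  coefficient of dx ∧ dz: ∂f_3/∂x - ∂f_1/∂z = ∂(y^2)/∂x - ∂(z*(2*y - z))/∂z = -2*y + 2*z
  coefficient of dy ∧ dz: ∂f_3/∂y - ∂f_2/∂z = ∂(y^2)/∂y - ∂(y*(3*y - 2*z))/∂z = 4*y
Assembling: d(omega) = (-2*z) dx ∧ dy + (-2*y + 2*z) dx ∧ dz + (4*y) dy ∧ dz.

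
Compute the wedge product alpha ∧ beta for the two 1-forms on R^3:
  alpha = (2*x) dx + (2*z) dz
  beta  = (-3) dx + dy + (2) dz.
alpha ∧ beta = (2*x) dx ∧ dy + (4*x + 6*z) dx ∧ dz + (-2*z) dy ∧ dz

Distribute the wedge, using dx_i ∧ dx_j = -dx_j ∧ dx_i and dx_i ∧ dx_i = 0. For each pair (i, j) with i < j, the coefficient of dx_i ∧ dx_j in alpha ∧ beta is (alpha_i * beta_j - alpha_j * beta_i). Collecting: alpha ∧ beta = (2*x) dx ∧ dy + (4*x + 6*z) dx ∧ dz + (-2*z) dy ∧ dz.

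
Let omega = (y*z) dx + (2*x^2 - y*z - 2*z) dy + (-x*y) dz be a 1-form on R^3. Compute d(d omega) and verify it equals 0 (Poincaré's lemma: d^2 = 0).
d(d omega) = 0

Step 1: d omega = sum_{i<j} (∂f_j/∂x_i - ∂f_i/∂x_j) dx_i ∧ dx_j:
  coeff of dx ∧ dy: 4*x - z
  coeff of dx ∧ dz: -2*y
  coeff of dy ∧ dz: -x + y + 2
Step 2: Apply d again to each 2-form coefficient. The only possible 3-form in R^3 is dx ∧ dy ∧ dz, with coefficient
  ∂(coeff of dy∧dz)/∂x - ∂(coeff of dx∧dz)/∂y + ∂(coeff of dx∧dy)/∂z
  = ∂/∂x (-x + y + 2) - ∂/∂y (-2*y) + ∂/∂z (4*x - z).
Each of these terms simplifies to sums of mixed partials that cancel in pairs. The result is 0 (by equality of mixed partials for smooth functions — Schwarz / Clairaut).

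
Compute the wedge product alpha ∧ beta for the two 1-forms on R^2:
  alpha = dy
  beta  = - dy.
alpha ∧ beta = 0

Distribute the wedge, using dx_i ∧ dx_j = -dx_j ∧ dx_i and dx_i ∧ dx_i = 0. For each pair (i, j) with i < j, the coefficient of dx_i ∧ dx_j in alpha ∧ beta is (alpha_i * beta_j - alpha_j * beta_i). Collecting: alpha ∧ beta = 0.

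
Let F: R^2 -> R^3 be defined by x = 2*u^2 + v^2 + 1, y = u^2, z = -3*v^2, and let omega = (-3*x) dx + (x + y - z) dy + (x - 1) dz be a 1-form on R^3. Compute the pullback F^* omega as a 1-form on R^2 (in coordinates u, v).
F^* omega = (2*u*(-9*u^2 - 2*v^2 - 5)) du + (6*v*(-4*u^2 - 2*v^2 - 1)) dv

Using F^*(f dg) = (f ∘ F) d(g ∘ F), substitute each coordinate x_i by F_i(u, v) in f_i, and replace dx_i by d F_i = (∂F_i/∂u) du + (∂F_i/∂v) dv.
  For the x component: f_1(F) = -6*u^2 - 3*v^2 - 3; d F_1 = (4*u) du + (2*v) dv
  For the y component: f_2(F) = 3*u^2 + 4*v^2 + 1; d F_2 = (2*u) du + (0) dv
  For the z component: f_3(F) = 2*u^2 + v^2; d F_3 = (0) du + (-6*v) dv
Combining and collecting du, dv coefficients:
  coeff of du: 2*u*(-9*u^2 - 2*v^2 - 5)
  coeff of dv: 6*v*(-4*u^2 - 2*v^2 - 1)
F^* omega = (2*u*(-9*u^2 - 2*v^2 - 5)) du + (6*v*(-4*u^2 - 2*v^2 - 1)) dv.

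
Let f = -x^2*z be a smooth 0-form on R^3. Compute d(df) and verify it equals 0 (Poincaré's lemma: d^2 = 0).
d(df) = 0

Step 1: df = sum_i (∂f/∂x_i) dx_i = (-2*x*z) dx + (0) dy + (-x^2) dz.
Step 2: Apply d again. Using the 1-form formula, the coefficient of dx ∧ dy in d(df) is ∂^2 f/∂x ∂y - ∂^2 f/∂y ∂x = (0) - (0) = 0 (equality of mixed partials for smooth f).
Similarly for dx ∧ dz and dy ∧ dz — all coefficients vanish. So d(df) = 0.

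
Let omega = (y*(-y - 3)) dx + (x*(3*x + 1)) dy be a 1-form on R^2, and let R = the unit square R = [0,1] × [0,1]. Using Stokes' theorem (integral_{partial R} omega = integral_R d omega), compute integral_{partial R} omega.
integral_(partial R) omega = 8

Stokes: integral_partial_R omega = integral_R d omega with d omega = (∂Q/∂x - ∂P/∂y) dx ∧ dy.
  ∂Q/∂x = 6*x + 1
  ∂P/∂y = -2*y - 3
  integrand = ∂Q/∂x - ∂P/∂y = 6*x + 2*y + 4.
Integrating over R: integral_0^1 integral_0^1 (6*x + 2*y + 4) dx dy = 8.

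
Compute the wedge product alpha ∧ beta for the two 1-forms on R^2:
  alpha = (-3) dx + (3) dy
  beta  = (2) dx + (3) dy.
alpha ∧ beta = (-15) dx ∧ dy

Distribute the wedge, using dx_i ∧ dx_j = -dx_j ∧ dx_i and dx_i ∧ dx_i = 0. For each pair (i, j) with i < j, the coefficient of dx_i ∧ dx_j in alpha ∧ beta is (alpha_i * beta_j - alpha_j * beta_i). Collecting: alpha ∧ beta = (-15) dx ∧ dy.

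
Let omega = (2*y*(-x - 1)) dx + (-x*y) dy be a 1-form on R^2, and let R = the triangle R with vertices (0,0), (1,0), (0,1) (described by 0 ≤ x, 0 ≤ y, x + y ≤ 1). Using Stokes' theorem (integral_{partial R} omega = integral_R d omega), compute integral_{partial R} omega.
integral_(partial R) omega = 7/6

Stokes: integral_partial_R omega = integral_R d omega with d omega = (∂Q/∂x - ∂P/∂y) dx ∧ dy.
  ∂Q/∂x = -y
  ∂P/∂y = -2*x - 2
  integrand = ∂Q/∂x - ∂P/∂y = 2*x - y + 2.
Integrating over R: integral_0^1 integral_0^{1-x} (2*x - y + 2) dy dx = 7/6.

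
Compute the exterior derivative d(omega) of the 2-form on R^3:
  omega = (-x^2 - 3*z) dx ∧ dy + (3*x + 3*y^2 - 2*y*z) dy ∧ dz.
d(omega) = 0

For a 2-form omega = sum_{i<j} g_{ij} dx_i ∧ dx_j, the exterior derivative is
  d(omega) = sum_{i<j} d(g_{ij}) ∧ dx_i ∧ dx_j = sum_{i<j, k} (∂g_{ij}/∂x_k) dx_k ∧ dx_i ∧ dx_j.
Expand each term, using dx_k ∧ dx_i ∧ dx_j = sgn(permutation) dx_{(a)} ∧ dx_{(b)} ∧ dx_{(c)} with (a < b < c) sorted:
  d(-x^2 - 3*z) includes (∂/∂z)(-x^2 - 3*z) dz = (-3) dz, which multiplied by dx ∧ dy gives (-3) dx ∧ dy ∧ dz
  d(3*x + 3*y^2 - 2*y*z) includes (∂/∂x)(3*x + 3*y^2 - 2*y*z) dx = (3) dx, which multiplied by dy ∧ dz gives (3) dx ∧ dy ∧ dz
Collecting like 3-forms: d(omega) = 0.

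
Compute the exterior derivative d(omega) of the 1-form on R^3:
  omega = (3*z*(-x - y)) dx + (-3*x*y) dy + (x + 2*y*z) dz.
d(omega) = (-3*y + 3*z) dx ∧ dy + (3*x + 3*y + 1) dx ∧ dz + (2*z) dy ∧ dz

For a 1-form omega = sum_i f_i dx_i, the exterior derivative is
  d(omega) = sum_{i < j} (∂f_j/∂x_i - ∂f_i/∂x_j) dx_i ∧ dx_j.
  coefficient of dx ∧ dy: ∂f_2/∂x - ∂f_1/∂y = ∂(-3*x*y)/∂x - ∂(3*z*(-x - y))/∂y = -3*y + 3*z
  coefficient of dx ∧ dz: ∂f_3/∂x - ∂f_1/∂z = ∂(x + 2*y*z)/∂x - ∂(3*z*(-x - y))/∂z = 3*x + 3*y + 1
  coefficient of dy ∧ dz: ∂f_3/∂y - ∂f_2/∂z = ∂(x + 2*y*z)/∂y - ∂(-3*x*y)/∂z = 2*z
Assembling: d(omega) = (-3*y + 3*z) dx ∧ dy + (3*x + 3*y + 1) dx ∧ dz + (2*z) dy ∧ dz.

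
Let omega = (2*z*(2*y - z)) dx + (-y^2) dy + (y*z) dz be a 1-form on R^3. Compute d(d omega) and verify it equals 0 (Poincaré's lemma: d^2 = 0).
d(d omega) = 0

Step 1: d omega = sum_{i<j} (∂f_j/∂x_i - ∂f_i/∂x_j) dx_i ∧ dx_j:
  coeff of dx ∧ dy: -4*z
  coeff of dx ∧ dz: -4*y + 4*z
  coeff of dy ∧ dz: z
Step 2: Apply d again to each 2-form coefficient. The only possible 3-form in R^3 is dx ∧ dy ∧ dz, with coefficient
  ∂(coeff of dy∧dz)/∂x - ∂(coeff of dx∧dz)/∂y + ∂(coeff of dx∧dy)/∂z
  = ∂/∂x (z) - ∂/∂y (-4*y + 4*z) + ∂/∂z (-4*z).
Each of these terms simplifies to sums of mixed partials that cancel in pairs. The result is 0 (by equality of mixed partials for smooth functions — Schwarz / Clairaut).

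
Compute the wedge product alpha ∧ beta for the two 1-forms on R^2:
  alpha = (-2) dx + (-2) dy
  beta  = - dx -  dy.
alpha ∧ beta = 0

Distribute the wedge, using dx_i ∧ dx_j = -dx_j ∧ dx_i and dx_i ∧ dx_i = 0. For each pair (i, j) with i < j, the coefficient of dx_i ∧ dx_j in alpha ∧ beta is (alpha_i * beta_j - alpha_j * beta_i). Collecting: alpha ∧ beta = 0.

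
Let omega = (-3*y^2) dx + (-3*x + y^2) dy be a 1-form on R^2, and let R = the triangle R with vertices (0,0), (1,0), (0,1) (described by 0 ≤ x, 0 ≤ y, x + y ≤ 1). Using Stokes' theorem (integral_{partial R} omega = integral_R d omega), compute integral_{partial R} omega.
integral_(partial R) omega = -1/2

Stokes: integral_partial_R omega = integral_R d omega with d omega = (∂Q/∂x - ∂P/∂y) dx ∧ dy.
  ∂Q/∂x = -3
  ∂P/∂y = -6*y
  integrand = ∂Q/∂x - ∂P/∂y = 6*y - 3.
Integrating over R: integral_0^1 integral_0^{1-x} (6*y - 3) dy dx = -1/2.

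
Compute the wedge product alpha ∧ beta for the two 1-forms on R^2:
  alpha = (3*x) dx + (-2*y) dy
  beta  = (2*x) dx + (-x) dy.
alpha ∧ beta = (x*(-3*x + 4*y)) dx ∧ dy

Distribute the wedge, using dx_i ∧ dx_j = -dx_j ∧ dx_i and dx_i ∧ dx_i = 0. For each pair (i, j) with i < j, the coefficient of dx_i ∧ dx_j in alpha ∧ beta is (alpha_i * beta_j - alpha_j * beta_i). Collecting: alpha ∧ beta = (x*(-3*x + 4*y)) dx ∧ dy.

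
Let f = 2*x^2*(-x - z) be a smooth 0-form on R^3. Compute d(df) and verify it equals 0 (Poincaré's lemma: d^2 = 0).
d(df) = 0

Step 1: df = sum_i (∂f/∂x_i) dx_i = (2*x*(-3*x - 2*z)) dx + (0) dy + (-2*x^2) dz.
Step 2: Apply d again. Using the 1-form formula, the coefficient of dx ∧ dy in d(df) is ∂^2 f/∂x ∂y - ∂^2 f/∂y ∂x = (0) - (0) = 0 (equality of mixed partials for smooth f).
Similarly for dx ∧ dz and dy ∧ dz — all coefficients vanish. So d(df) = 0.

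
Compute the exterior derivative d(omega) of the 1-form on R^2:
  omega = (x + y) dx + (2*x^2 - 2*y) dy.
d(omega) = (4*x - 1) dx ∧ dy

For a 1-form omega = sum_i f_i dx_i, the exterior derivative is
  d(omega) = sum_{i < j} (∂f_j/∂x_i - ∂f_i/∂x_j) dx_i ∧ dx_j.
  coefficient of dx ∧ dy: ∂f_2/∂x - ∂f_1/∂y = ∂(2*x^2 - 2*y)/∂x - ∂(x + y)/∂y = 4*x - 1
Assembling: d(omega) = (4*x - 1) dx ∧ dy.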